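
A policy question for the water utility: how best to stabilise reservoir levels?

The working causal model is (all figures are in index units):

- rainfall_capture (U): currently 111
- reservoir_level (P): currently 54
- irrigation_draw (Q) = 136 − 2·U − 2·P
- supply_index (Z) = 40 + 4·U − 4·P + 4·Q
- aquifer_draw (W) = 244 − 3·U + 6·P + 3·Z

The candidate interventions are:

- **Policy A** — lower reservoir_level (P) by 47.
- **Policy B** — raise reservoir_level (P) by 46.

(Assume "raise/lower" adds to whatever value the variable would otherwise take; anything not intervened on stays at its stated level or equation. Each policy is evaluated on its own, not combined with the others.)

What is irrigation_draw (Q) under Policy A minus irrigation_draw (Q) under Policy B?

Policy A (P − 47):
  U = 111
  P = 54 − 47 = 7
  Q = 136 − 2·111 − 2·7 = -100
Policy B (P + 46):
  U = 111
  P = 54 + 46 = 100
  Q = 136 − 2·111 − 2·100 = -286
Q: -100 − (-286) = 186

186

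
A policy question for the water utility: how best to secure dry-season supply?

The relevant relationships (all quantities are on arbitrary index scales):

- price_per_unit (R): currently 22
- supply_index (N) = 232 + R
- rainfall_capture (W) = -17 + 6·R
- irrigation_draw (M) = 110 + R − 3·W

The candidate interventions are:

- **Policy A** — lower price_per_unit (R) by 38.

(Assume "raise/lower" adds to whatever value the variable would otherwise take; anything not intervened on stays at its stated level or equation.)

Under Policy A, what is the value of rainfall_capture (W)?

-113

Policy A (R − 38):
  R = 22 − 38 = -16
  W = -17 + 6·(-16) = -113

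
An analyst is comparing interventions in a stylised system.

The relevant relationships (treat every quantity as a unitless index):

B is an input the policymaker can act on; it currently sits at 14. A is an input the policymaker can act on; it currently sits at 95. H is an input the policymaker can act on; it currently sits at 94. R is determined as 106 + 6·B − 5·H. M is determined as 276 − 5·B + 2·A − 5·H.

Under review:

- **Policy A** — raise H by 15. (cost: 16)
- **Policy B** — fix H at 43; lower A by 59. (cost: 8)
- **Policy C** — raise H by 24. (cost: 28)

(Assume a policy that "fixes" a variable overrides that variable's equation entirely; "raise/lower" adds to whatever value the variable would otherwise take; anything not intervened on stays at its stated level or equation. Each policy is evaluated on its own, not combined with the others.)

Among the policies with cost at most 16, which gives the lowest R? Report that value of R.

-355

Policy A (H + 15):
  B = 14
  H = 94 + 15 = 109
  R = 106 + 6·14 − 5·109 = -355
Policy B (H := 43, A − 59):
  B = 14
  H = 43
  R = 106 + 6·14 − 5·43 = -25
Comparing — Policy A: R=-355, Policy B: R=-25. Lowest is -355 (Policy A).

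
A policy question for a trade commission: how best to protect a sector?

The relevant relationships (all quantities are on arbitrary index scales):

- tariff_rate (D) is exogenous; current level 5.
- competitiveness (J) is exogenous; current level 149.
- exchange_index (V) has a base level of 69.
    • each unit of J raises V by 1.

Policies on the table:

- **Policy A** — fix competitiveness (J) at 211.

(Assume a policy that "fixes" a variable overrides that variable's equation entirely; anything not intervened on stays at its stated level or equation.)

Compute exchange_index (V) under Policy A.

Policy A (J := 211):
  J = 211
  V = 69 + 211 = 280

280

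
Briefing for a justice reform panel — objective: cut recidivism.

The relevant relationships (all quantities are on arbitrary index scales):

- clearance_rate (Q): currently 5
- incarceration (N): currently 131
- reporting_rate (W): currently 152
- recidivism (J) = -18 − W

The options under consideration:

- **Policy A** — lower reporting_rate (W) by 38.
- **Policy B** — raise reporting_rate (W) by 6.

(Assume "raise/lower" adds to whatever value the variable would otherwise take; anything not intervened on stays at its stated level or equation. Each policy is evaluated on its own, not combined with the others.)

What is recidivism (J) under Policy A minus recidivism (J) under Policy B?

44

Policy A (W − 38):
  W = 152 − 38 = 114
  J = -18 − 114 = -132
Policy B (W + 6):
  W = 152 + 6 = 158
  J = -18 − 158 = -176
J: -132 − (-176) = 44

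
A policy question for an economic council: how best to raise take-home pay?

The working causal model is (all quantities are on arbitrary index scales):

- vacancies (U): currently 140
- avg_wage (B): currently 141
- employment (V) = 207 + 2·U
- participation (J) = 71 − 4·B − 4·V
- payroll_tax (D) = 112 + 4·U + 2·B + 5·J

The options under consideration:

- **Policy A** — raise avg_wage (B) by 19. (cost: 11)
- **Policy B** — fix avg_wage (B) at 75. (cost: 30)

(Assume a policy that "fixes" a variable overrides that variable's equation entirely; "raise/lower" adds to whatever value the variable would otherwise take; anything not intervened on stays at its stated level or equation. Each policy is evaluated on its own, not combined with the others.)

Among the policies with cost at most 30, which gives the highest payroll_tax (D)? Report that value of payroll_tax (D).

Policy A (B + 19):
  U = 140
  B = 141 + 19 = 160
  V = 207 + 2·140 = 487
  J = 71 − 4·160 − 4·487 = -2517
  D = 112 + 4·140 + 2·160 + 5·(-2517) = -11593
Policy B (B := 75):
  U = 140
  B = 75
  V = 207 + 2·140 = 487
  J = 71 − 4·75 − 4·487 = -2177
  D = 112 + 4·140 + 2·75 + 5·(-2177) = -10063
Comparing — Policy A: D=-11593, Policy B: D=-10063. Highest is -10063 (Policy B).

-10063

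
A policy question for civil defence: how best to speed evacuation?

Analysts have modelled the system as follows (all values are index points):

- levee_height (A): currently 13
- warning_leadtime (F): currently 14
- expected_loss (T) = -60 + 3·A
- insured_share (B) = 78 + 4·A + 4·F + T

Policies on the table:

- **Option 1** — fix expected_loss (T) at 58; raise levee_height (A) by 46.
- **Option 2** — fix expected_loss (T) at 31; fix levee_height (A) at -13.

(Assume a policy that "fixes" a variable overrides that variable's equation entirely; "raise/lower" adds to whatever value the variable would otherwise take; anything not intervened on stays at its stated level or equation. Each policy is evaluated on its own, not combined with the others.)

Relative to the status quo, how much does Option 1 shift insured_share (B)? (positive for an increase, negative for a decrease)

263

Baseline:
  A = 13
  F = 14
  T = -60 + 3·13 = -21
  B = 78 + 4·13 + 4·14 + (-21) = 165
Option 1 (T := 58, A + 46):
  A = 13 + 46 = 59
  F = 14
  T = 58
  B = 78 + 4·59 + 4·14 + 58 = 428
Change in B: 428 − 165 = 263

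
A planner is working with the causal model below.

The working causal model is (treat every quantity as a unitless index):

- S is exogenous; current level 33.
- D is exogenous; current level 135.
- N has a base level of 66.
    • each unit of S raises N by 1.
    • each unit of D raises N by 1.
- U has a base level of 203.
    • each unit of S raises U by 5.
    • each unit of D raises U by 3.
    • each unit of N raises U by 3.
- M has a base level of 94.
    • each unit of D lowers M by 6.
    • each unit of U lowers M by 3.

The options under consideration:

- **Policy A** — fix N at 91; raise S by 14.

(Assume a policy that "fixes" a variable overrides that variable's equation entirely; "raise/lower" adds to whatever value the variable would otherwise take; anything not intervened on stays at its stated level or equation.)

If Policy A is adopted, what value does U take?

1116

Policy A (N := 91, S + 14):
  S = 33 + 14 = 47
  D = 135
  N = 91
  U = 203 + 5·47 + 3·135 + 3·91 = 1116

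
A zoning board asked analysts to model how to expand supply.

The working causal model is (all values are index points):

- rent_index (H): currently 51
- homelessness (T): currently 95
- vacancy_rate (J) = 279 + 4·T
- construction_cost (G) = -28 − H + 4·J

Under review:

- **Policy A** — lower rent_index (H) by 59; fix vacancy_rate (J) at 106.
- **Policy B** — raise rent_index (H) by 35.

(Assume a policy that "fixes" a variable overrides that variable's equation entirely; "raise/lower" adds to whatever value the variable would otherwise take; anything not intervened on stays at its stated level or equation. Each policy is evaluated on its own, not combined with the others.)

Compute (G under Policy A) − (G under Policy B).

Policy A (H − 59, J := 106):
  H = 51 − 59 = -8
  T = 95
  J = 106
  G = -28 − (-8) + 4·106 = 404
Policy B (H + 35):
  H = 51 + 35 = 86
  T = 95
  J = 279 + 4·95 = 659
  G = -28 − 86 + 4·659 = 2522
G: 404 − 2522 = -2118

-2118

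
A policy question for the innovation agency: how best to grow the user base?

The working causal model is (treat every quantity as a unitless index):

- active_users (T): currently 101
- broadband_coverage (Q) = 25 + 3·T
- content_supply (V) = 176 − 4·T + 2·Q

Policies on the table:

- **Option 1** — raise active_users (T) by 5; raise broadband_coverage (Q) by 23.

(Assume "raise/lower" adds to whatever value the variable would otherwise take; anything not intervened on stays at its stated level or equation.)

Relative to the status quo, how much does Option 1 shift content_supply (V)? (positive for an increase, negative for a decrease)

Baseline:
  T = 101
  Q = 25 + 3·101 = 328
  V = 176 − 4·101 + 2·328 = 428
Option 1 (T + 5, Q + 23):
  T = 101 + 5 = 106
  Q = 25 + 3·106 (+23 from intervention) = 366
  V = 176 − 4·106 + 2·366 = 484
Change in V: 484 − 428 = 56

56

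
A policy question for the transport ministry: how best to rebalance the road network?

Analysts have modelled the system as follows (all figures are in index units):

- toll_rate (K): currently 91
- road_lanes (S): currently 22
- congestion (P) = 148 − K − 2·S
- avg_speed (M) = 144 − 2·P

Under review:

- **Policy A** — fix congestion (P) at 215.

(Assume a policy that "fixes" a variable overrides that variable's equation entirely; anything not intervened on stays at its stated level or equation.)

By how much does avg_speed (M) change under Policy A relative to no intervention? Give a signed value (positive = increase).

-404

Baseline:
  K = 91
  S = 22
  P = 148 − 91 − 2·22 = 13
  M = 144 − 2·13 = 118
Policy A (P := 215):
  K = 91
  S = 22
  P = 215
  M = 144 − 2·215 = -286
Change in M: -286 − 118 = -404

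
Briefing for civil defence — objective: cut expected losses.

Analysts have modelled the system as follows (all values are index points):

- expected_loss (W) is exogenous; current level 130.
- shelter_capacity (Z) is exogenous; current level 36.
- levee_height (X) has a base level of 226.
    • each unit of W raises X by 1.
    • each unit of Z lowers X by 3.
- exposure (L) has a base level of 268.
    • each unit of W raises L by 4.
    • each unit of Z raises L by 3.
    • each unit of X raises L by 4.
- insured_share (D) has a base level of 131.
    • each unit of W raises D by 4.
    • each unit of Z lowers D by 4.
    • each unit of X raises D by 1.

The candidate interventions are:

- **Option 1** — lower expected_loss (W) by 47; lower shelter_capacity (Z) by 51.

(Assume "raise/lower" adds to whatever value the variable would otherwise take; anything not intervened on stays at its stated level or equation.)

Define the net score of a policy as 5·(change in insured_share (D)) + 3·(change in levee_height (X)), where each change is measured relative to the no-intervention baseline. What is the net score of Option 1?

Baseline:
  W = 130
  Z = 36
  X = 226 + 130 − 3·36 = 248
  D = 131 + 4·130 − 4·36 + 248 = 755
Option 1 (W − 47, Z − 51):
  W = 130 − 47 = 83
  Z = 36 − 51 = -15
  X = 226 + 83 − 3·(-15) = 354
  D = 131 + 4·83 − 4·(-15) + 354 = 877
ΔD = 877 − 755 = 122; ΔX = 354 − 248 = 106
Score = 5·122 + 3·106 = 928

928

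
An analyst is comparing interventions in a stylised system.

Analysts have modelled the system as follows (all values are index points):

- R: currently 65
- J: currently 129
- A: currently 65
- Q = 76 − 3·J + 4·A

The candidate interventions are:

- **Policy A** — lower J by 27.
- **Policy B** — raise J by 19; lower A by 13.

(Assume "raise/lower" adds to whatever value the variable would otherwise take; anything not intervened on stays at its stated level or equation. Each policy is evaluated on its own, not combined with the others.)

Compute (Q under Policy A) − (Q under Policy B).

190

Policy A (J − 27):
  J = 129 − 27 = 102
  A = 65
  Q = 76 − 3·102 + 4·65 = 30
Policy B (J + 19, A − 13):
  J = 129 + 19 = 148
  A = 65 − 13 = 52
  Q = 76 − 3·148 + 4·52 = -160
Q: 30 − (-160) = 190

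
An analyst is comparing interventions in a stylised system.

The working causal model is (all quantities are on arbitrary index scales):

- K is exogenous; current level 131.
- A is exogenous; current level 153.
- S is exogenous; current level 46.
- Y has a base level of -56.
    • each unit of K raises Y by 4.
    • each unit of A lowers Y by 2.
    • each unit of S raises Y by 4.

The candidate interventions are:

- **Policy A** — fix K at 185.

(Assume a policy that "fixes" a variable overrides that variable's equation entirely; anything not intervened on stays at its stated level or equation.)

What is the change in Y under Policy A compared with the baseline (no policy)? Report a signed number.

216

Baseline:
  K = 131
  A = 153
  S = 46
  Y = -56 + 4·131 − 2·153 + 4·46 = 346
Policy A (K := 185):
  K = 185
  A = 153
  S = 46
  Y = -56 + 4·185 − 2·153 + 4·46 = 562
Change in Y: 562 − 346 = 216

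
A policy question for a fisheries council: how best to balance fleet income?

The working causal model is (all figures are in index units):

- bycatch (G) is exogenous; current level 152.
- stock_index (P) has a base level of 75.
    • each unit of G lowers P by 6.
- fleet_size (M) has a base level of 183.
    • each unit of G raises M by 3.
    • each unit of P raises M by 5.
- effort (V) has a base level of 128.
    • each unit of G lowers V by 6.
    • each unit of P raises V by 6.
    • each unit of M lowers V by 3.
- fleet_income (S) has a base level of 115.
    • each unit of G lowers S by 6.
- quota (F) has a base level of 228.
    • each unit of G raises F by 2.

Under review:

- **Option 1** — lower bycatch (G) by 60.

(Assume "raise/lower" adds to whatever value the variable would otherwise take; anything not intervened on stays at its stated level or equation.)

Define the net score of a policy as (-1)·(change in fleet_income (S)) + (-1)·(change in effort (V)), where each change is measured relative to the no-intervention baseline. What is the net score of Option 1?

Baseline:
  G = 152
  P = 75 − 6·152 = -837
  M = 183 + 3·152 + 5·(-837) = -3546
  V = 128 − 6·152 + 6·(-837) − 3·(-3546) = 4832
  S = 115 − 6·152 = -797
Option 1 (G − 60):
  G = 152 − 60 = 92
  P = 75 − 6·92 = -477
  M = 183 + 3·92 + 5·(-477) = -1926
  V = 128 − 6·92 + 6·(-477) − 3·(-1926) = 2492
  S = 115 − 6·92 = -437
ΔS = -437 − (-797) = 360; ΔV = 2492 − 4832 = -2340
Score = (-1)·360 + (-1)·(-2340) = 1980

1980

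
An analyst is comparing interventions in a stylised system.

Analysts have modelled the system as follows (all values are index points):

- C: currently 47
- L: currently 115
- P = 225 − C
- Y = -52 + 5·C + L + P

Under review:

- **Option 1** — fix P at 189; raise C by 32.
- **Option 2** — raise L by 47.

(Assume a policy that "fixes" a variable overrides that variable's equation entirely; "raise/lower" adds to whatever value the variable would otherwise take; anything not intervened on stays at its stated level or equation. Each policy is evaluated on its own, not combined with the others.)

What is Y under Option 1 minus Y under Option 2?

124

Option 1 (P := 189, C + 32):
  C = 47 + 32 = 79
  L = 115
  P = 189
  Y = -52 + 5·79 + 115 + 189 = 647
Option 2 (L + 47):
  C = 47
  L = 115 + 47 = 162
  P = 225 − 47 = 178
  Y = -52 + 5·47 + 162 + 178 = 523
Y: 647 − 523 = 124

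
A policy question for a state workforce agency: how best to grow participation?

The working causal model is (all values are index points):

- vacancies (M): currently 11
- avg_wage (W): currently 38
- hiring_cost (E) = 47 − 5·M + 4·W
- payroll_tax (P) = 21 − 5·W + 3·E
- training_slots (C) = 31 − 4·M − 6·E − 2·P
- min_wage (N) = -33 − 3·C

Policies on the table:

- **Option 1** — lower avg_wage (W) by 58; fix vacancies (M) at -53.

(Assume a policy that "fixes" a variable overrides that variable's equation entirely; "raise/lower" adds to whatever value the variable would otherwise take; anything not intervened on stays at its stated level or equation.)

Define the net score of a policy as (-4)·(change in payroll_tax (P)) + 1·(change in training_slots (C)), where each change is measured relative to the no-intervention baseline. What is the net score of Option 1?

-3596

Baseline:
  M = 11
  W = 38
  E = 47 − 5·11 + 4·38 = 144
  P = 21 − 5·38 + 3·144 = 263
  C = 31 − 4·11 − 6·144 − 2·263 = -1403
Option 1 (W − 58, M := -53):
  M = -53
  W = 38 − 58 = -20
  E = 47 − 5·(-53) + 4·(-20) = 232
  P = 21 − 5·(-20) + 3·232 = 817
  C = 31 − 4·(-53) − 6·232 − 2·817 = -2783
ΔP = 817 − 263 = 554; ΔC = -2783 − (-1403) = -1380
Score = (-4)·554 + 1·(-1380) = -3596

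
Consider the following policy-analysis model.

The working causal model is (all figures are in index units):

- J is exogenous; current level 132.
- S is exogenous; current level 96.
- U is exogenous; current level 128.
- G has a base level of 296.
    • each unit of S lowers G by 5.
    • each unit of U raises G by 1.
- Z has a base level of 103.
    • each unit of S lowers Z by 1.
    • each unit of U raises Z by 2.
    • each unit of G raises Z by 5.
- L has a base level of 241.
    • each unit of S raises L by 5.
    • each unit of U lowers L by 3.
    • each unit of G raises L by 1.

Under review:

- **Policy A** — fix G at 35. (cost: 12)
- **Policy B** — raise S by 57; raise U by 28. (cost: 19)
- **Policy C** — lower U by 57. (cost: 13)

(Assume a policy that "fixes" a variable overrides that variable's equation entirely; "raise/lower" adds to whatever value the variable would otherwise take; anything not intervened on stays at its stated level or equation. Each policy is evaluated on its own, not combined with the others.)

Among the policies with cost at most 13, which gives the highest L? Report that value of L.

395

Policy A (G := 35):
  S = 96
  U = 128
  G = 35
  L = 241 + 5·96 − 3·128 + 35 = 372
Policy C (U − 57):
  S = 96
  U = 128 − 57 = 71
  G = 296 − 5·96 + 71 = -113
  L = 241 + 5·96 − 3·71 + (-113) = 395
Comparing — Policy A: L=372, Policy C: L=395. Highest is 395 (Policy C).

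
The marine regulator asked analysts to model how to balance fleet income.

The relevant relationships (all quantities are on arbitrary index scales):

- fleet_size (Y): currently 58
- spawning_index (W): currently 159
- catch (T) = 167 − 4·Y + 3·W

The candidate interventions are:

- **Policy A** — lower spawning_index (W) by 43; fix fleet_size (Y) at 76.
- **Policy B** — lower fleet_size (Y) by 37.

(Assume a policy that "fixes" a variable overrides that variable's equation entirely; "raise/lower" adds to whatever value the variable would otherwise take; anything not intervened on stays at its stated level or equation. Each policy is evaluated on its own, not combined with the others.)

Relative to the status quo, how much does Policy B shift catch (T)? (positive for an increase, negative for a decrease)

148

Baseline:
  Y = 58
  W = 159
  T = 167 − 4·58 + 3·159 = 412
Policy B (Y − 37):
  Y = 58 − 37 = 21
  W = 159
  T = 167 − 4·21 + 3·159 = 560
Change in T: 560 − 412 = 148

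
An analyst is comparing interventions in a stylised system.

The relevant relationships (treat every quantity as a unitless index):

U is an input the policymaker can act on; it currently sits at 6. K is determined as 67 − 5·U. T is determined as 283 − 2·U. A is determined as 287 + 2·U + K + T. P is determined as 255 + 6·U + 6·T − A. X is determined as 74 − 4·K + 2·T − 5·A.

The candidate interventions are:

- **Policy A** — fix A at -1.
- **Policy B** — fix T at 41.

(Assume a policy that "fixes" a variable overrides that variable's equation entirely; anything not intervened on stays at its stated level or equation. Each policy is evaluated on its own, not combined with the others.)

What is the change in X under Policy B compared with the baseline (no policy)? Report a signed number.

690

Baseline:
  U = 6
  K = 67 − 5·6 = 37
  T = 283 − 2·6 = 271
  A = 287 + 2·6 + 37 + 271 = 607
  X = 74 − 4·37 + 2·271 − 5·607 = -2567
Policy B (T := 41):
  U = 6
  K = 67 − 5·6 = 37
  T = 41
  A = 287 + 2·6 + 37 + 41 = 377
  X = 74 − 4·37 + 2·41 − 5·377 = -1877
Change in X: -1877 − (-2567) = 690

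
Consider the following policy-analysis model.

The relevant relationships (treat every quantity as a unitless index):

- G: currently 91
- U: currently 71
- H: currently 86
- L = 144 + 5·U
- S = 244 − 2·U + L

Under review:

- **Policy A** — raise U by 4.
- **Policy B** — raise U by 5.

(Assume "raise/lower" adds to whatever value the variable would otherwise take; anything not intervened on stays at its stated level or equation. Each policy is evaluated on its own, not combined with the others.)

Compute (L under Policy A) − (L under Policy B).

Policy A (U + 4):
  U = 71 + 4 = 75
  L = 144 + 5·75 = 519
Policy B (U + 5):
  U = 71 + 5 = 76
  L = 144 + 5·76 = 524
L: 519 − 524 = -5

-5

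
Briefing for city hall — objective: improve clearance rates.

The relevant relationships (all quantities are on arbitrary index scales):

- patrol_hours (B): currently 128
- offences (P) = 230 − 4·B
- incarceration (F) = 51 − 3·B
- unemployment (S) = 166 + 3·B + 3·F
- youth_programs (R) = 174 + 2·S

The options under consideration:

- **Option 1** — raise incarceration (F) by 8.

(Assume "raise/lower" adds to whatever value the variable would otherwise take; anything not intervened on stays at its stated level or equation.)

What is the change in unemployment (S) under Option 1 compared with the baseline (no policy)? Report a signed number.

Baseline:
  B = 128
  F = 51 − 3·128 = -333
  S = 166 + 3·128 + 3·(-333) = -449
Option 1 (F + 8):
  B = 128
  F = 51 − 3·128 (+8 from intervention) = -325
  S = 166 + 3·128 + 3·(-325) = -425
Change in S: -425 − (-449) = 24

24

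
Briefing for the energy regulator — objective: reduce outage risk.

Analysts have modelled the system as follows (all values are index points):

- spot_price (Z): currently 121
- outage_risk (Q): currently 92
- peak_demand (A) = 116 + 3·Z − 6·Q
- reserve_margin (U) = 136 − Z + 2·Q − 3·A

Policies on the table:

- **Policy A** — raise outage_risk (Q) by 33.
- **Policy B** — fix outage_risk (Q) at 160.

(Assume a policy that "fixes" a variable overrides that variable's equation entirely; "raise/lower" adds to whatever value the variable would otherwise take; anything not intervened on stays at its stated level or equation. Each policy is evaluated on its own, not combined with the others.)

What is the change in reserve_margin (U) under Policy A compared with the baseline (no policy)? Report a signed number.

Baseline:
  Z = 121
  Q = 92
  A = 116 + 3·121 − 6·92 = -73
  U = 136 − 121 + 2·92 − 3·(-73) = 418
Policy A (Q + 33):
  Z = 121
  Q = 92 + 33 = 125
  A = 116 + 3·121 − 6·125 = -271
  U = 136 − 121 + 2·125 − 3·(-271) = 1078
Change in U: 1078 − 418 = 660

660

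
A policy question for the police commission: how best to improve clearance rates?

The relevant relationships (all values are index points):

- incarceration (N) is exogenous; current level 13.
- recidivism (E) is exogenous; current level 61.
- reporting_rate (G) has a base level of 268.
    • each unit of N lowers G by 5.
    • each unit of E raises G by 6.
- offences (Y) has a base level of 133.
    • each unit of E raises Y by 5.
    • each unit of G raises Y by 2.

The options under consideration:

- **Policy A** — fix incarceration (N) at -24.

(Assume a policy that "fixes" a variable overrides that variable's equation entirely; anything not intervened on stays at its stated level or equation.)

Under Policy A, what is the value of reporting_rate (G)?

754

Policy A (N := -24):
  N = -24
  E = 61
  G = 268 − 5·(-24) + 6·61 = 754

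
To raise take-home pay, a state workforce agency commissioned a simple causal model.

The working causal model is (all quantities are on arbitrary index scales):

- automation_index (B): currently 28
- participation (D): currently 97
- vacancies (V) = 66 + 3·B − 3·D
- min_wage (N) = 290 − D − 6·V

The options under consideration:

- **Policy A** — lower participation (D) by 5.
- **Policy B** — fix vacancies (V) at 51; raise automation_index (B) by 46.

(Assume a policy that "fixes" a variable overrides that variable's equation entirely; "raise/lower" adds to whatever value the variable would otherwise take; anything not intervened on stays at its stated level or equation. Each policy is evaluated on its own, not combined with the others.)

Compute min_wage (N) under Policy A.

954

Policy A (D − 5):
  B = 28
  D = 97 − 5 = 92
  V = 66 + 3·28 − 3·92 = -126
  N = 290 − 92 − 6·(-126) = 954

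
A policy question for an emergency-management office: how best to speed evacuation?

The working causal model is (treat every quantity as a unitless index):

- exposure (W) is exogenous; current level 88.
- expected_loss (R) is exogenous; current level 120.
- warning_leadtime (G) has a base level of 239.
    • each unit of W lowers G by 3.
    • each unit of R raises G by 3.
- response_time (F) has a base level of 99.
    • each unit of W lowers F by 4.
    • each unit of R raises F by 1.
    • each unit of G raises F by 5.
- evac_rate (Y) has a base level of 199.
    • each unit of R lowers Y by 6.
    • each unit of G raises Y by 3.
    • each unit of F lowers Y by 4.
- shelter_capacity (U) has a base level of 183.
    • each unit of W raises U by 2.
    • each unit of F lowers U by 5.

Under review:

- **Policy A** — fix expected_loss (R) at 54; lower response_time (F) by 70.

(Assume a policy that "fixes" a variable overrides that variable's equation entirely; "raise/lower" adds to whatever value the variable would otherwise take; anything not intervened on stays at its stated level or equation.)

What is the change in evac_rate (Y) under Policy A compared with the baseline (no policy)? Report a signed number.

4306

Baseline:
  W = 88
  R = 120
  G = 239 − 3·88 + 3·120 = 335
  F = 99 − 4·88 + 120 + 5·335 = 1542
  Y = 199 − 6·120 + 3·335 − 4·1542 = -5684
Policy A (R := 54, F − 70):
  W = 88
  R = 54
  G = 239 − 3·88 + 3·54 = 137
  F = 99 − 4·88 + 54 + 5·137 (−70 from intervention) = 416
  Y = 199 − 6·54 + 3·137 − 4·416 = -1378
Change in Y: -1378 − (-5684) = 4306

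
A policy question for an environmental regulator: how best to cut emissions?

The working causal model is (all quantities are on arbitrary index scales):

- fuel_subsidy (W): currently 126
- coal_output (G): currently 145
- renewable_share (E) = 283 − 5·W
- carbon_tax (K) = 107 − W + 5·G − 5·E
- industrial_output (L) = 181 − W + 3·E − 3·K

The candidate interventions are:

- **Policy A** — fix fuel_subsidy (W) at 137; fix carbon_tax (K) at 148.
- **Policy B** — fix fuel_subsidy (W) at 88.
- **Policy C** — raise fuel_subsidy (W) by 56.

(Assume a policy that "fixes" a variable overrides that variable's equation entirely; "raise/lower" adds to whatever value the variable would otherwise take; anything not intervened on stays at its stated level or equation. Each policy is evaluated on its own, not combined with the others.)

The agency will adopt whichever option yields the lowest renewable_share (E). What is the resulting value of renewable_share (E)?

Policy A (W := 137, K := 148):
  W = 137
  E = 283 − 5·137 = -402
Policy B (W := 88):
  W = 88
  E = 283 − 5·88 = -157
Policy C (W + 56):
  W = 126 + 56 = 182
  E = 283 − 5·182 = -627
Comparing — Policy A: E=-402, Policy B: E=-157, Policy C: E=-627. Lowest is -627 (Policy C).

-627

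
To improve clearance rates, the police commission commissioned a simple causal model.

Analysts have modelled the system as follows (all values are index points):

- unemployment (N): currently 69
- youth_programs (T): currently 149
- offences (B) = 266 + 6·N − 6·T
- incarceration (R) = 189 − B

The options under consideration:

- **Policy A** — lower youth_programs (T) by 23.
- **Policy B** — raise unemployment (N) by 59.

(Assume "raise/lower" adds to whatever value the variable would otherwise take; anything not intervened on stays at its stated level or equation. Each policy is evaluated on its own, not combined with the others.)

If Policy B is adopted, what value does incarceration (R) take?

Policy B (N + 59):
  N = 69 + 59 = 128
  T = 149
  B = 266 + 6·128 − 6·149 = 140
  R = 189 − 140 = 49

49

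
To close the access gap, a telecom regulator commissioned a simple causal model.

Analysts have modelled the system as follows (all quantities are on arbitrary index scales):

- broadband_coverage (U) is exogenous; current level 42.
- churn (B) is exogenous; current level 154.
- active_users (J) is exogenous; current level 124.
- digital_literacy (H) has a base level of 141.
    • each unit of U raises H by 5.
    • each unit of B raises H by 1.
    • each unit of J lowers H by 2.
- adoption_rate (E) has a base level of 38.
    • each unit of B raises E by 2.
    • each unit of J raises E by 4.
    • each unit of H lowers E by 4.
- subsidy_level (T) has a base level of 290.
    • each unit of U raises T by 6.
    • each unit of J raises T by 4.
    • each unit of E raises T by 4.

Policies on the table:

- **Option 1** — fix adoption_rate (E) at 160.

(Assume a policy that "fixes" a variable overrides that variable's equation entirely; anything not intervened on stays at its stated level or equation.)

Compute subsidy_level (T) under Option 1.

Option 1 (E := 160):
  U = 42
  B = 154
  J = 124
  H = 141 + 5·42 + 154 − 2·124 = 257
  E = 160
  T = 290 + 6·42 + 4·124 + 4·160 = 1678

1678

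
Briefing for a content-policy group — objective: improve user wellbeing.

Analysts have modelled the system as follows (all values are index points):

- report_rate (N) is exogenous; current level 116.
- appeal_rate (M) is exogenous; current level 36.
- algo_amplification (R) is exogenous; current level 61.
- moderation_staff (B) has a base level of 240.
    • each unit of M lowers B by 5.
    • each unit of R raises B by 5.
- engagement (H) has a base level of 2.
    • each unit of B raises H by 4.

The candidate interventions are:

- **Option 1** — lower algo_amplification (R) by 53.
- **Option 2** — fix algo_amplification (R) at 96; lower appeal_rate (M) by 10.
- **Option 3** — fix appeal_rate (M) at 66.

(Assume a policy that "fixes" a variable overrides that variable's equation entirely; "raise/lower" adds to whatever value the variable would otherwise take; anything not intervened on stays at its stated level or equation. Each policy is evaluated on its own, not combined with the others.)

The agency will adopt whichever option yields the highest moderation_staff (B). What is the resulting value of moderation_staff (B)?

Option 1 (R − 53):
  M = 36
  R = 61 − 53 = 8
  B = 240 − 5·36 + 5·8 = 100
Option 2 (R := 96, M − 10):
  M = 36 − 10 = 26
  R = 96
  B = 240 − 5·26 + 5·96 = 590
Option 3 (M := 66):
  M = 66
  R = 61
  B = 240 − 5·66 + 5·61 = 215
Comparing — Option 1: B=100, Option 2: B=590, Option 3: B=215. Highest is 590 (Option 2).

590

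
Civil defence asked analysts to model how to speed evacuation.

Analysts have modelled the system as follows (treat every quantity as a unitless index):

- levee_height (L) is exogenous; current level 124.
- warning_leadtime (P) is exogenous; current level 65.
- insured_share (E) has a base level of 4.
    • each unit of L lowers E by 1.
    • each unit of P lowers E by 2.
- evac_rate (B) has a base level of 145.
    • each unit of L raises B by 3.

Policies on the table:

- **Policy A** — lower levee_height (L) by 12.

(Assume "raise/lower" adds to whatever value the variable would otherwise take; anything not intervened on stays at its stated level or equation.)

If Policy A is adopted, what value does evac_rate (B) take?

481

Policy A (L − 12):
  L = 124 − 12 = 112
  B = 145 + 3·112 = 481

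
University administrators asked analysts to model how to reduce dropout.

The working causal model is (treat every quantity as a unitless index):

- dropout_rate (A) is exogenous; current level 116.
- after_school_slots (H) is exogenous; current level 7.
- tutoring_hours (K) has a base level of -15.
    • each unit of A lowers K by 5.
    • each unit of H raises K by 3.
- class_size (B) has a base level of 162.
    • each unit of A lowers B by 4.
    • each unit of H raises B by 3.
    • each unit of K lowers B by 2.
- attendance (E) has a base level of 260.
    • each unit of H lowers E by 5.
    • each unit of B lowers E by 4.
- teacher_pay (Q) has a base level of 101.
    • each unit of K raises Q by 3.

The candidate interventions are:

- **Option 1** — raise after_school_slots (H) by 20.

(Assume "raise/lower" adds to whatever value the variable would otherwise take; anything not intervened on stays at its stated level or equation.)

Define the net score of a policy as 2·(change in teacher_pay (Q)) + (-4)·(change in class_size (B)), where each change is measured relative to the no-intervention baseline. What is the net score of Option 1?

600

Baseline:
  A = 116
  H = 7
  K = -15 − 5·116 + 3·7 = -574
  B = 162 − 4·116 + 3·7 − 2·(-574) = 867
  Q = 101 + 3·(-574) = -1621
Option 1 (H + 20):
  A = 116
  H = 7 + 20 = 27
  K = -15 − 5·116 + 3·27 = -514
  B = 162 − 4·116 + 3·27 − 2·(-514) = 807
  Q = 101 + 3·(-514) = -1441
ΔQ = -1441 − (-1621) = 180; ΔB = 807 − 867 = -60
Score = 2·180 + (-4)·(-60) = 600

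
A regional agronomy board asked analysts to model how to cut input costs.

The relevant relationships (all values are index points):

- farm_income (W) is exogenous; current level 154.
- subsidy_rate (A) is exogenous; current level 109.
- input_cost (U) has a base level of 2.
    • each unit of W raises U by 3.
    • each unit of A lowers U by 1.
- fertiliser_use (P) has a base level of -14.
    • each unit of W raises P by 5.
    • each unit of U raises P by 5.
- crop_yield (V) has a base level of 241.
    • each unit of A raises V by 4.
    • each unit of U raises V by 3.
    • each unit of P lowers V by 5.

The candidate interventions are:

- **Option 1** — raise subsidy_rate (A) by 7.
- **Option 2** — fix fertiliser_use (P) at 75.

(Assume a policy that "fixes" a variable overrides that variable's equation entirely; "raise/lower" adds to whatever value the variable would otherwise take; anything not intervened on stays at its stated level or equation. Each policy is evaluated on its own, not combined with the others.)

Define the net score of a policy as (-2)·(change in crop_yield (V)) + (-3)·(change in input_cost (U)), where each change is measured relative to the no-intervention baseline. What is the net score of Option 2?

-24560

Baseline:
  W = 154
  A = 109
  U = 2 + 3·154 − 109 = 355
  P = -14 + 5·154 + 5·355 = 2531
  V = 241 + 4·109 + 3·355 − 5·2531 = -10913
Option 2 (P := 75):
  W = 154
  A = 109
  U = 2 + 3·154 − 109 = 355
  P = 75
  V = 241 + 4·109 + 3·355 − 5·75 = 1367
ΔV = 1367 − (-10913) = 12280; ΔU = 355 − 355 = 0
Score = (-2)·12280 + (-3)·0 = -24560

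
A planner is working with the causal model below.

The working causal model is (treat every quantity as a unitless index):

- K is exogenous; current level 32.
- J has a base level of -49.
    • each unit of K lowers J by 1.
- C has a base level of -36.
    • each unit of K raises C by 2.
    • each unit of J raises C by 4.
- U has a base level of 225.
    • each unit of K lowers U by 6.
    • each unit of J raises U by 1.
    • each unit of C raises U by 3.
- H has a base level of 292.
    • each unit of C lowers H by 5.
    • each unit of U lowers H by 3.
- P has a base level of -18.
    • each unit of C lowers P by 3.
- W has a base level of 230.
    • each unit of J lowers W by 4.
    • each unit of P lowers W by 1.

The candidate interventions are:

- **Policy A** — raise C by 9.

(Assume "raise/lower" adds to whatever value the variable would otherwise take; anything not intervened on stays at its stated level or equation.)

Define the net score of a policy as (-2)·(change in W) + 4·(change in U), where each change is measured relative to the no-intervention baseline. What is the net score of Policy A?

54

Baseline:
  K = 32
  J = -49 − 32 = -81
  C = -36 + 2·32 + 4·(-81) = -296
  U = 225 − 6·32 + (-81) + 3·(-296) = -936
  P = -18 − 3·(-296) = 870
  W = 230 − 4·(-81) − 870 = -316
Policy A (C + 9):
  K = 32
  J = -49 − 32 = -81
  C = -36 + 2·32 + 4·(-81) (+9 from intervention) = -287
  U = 225 − 6·32 + (-81) + 3·(-287) = -909
  P = -18 − 3·(-287) = 843
  W = 230 − 4·(-81) − 843 = -289
ΔW = -289 − (-316) = 27; ΔU = -909 − (-936) = 27
Score = (-2)·27 + 4·27 = 54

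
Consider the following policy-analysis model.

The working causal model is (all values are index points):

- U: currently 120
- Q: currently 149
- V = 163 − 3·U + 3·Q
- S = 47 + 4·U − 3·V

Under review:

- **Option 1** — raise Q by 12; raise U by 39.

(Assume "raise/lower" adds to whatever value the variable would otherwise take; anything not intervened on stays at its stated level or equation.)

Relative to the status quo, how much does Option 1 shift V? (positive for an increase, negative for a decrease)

-81

Baseline:
  U = 120
  Q = 149
  V = 163 − 3·120 + 3·149 = 250
Option 1 (Q + 12, U + 39):
  U = 120 + 39 = 159
  Q = 149 + 12 = 161
  V = 163 − 3·159 + 3·161 = 169
Change in V: 169 − 250 = -81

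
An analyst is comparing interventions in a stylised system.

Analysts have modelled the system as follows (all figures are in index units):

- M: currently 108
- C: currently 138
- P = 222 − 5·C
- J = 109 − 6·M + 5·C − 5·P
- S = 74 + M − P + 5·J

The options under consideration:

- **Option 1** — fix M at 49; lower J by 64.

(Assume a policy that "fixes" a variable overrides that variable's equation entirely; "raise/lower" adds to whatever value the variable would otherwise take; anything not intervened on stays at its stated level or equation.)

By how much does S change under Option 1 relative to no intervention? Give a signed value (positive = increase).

1391

Baseline:
  M = 108
  C = 138
  P = 222 − 5·138 = -468
  J = 109 − 6·108 + 5·138 − 5·(-468) = 2491
  S = 74 + 108 − (-468) + 5·2491 = 13105
Option 1 (M := 49, J − 64):
  M = 49
  C = 138
  P = 222 − 5·138 = -468
  J = 109 − 6·49 + 5·138 − 5·(-468) (−64 from intervention) = 2781
  S = 74 + 49 − (-468) + 5·2781 = 14496
Change in S: 14496 − 13105 = 1391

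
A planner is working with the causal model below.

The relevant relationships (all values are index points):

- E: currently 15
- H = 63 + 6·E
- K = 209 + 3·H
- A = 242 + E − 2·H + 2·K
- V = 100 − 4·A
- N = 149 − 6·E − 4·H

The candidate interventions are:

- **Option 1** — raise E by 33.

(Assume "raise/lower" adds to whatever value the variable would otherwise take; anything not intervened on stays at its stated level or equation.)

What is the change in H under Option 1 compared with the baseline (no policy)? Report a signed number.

198

Baseline:
  E = 15
  H = 63 + 6·15 = 153
Option 1 (E + 33):
  E = 15 + 33 = 48
  H = 63 + 6·48 = 351
Change in H: 351 − 153 = 198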